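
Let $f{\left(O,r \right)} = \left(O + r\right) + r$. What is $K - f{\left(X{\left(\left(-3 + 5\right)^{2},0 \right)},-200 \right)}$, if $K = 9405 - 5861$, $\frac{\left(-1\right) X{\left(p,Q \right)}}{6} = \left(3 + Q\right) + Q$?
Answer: $3962$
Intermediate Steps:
$X{\left(p,Q \right)} = -18 - 12 Q$ ($X{\left(p,Q \right)} = - 6 \left(\left(3 + Q\right) + Q\right) = - 6 \left(3 + 2 Q\right) = -18 - 12 Q$)
$K = 3544$ ($K = 9405 - 5861 = 3544$)
$f{\left(O,r \right)} = O + 2 r$
$K - f{\left(X{\left(\left(-3 + 5\right)^{2},0 \right)},-200 \right)} = 3544 - \left(\left(-18 - 0\right) + 2 \left(-200\right)\right) = 3544 - \left(\left(-18 + 0\right) - 400\right) = 3544 - \left(-18 - 400\right) = 3544 - -418 = 3544 + 418 = 3962$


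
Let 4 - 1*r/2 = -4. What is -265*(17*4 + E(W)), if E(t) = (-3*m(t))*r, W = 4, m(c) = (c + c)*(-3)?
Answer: -323300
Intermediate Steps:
m(c) = -6*c (m(c) = (2*c)*(-3) = -6*c)
r = 16 (r = 8 - 2*(-4) = 8 + 8 = 16)
E(t) = 288*t (E(t) = -(-18)*t*16 = (18*t)*16 = 288*t)
-265*(17*4 + E(W)) = -265*(17*4 + 288*4) = -265*(68 + 1152) = -265*1220 = -323300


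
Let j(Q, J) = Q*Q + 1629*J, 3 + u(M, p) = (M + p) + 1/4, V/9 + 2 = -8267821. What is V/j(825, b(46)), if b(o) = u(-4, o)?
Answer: -33071292/330917 ≈ -99.938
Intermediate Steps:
V = -74410407 (V = -18 + 9*(-8267821) = -18 - 74410389 = -74410407)
u(M, p) = -11/4 + M + p (u(M, p) = -3 + ((M + p) + 1/4) = -3 + ((M + p) + ¼) = -3 + (¼ + M + p) = -11/4 + M + p)
b(o) = -27/4 + o (b(o) = -11/4 - 4 + o = -27/4 + o)
j(Q, J) = Q² + 1629*J
V/j(825, b(46)) = -74410407/(825² + 1629*(-27/4 + 46)) = -74410407/(680625 + 1629*(157/4)) = -74410407/(680625 + 255753/4) = -74410407/2978253/4 = -74410407*4/2978253 = -33071292/330917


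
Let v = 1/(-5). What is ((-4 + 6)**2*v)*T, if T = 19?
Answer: -76/5 ≈ -15.200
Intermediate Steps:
v = -1/5 ≈ -0.20000
((-4 + 6)**2*v)*T = ((-4 + 6)**2*(-1/5))*19 = (2**2*(-1/5))*19 = (4*(-1/5))*19 = -4/5*19 = -76/5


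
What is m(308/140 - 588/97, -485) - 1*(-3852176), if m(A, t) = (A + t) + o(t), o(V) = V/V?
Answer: 1868068747/485 ≈ 3.8517e+6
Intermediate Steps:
o(V) = 1
m(A, t) = 1 + A + t (m(A, t) = (A + t) + 1 = 1 + A + t)
m(308/140 - 588/97, -485) - 1*(-3852176) = (1 + (308/140 - 588/97) - 485) - 1*(-3852176) = (1 + (308*(1/140) - 588*1/97) - 485) + 3852176 = (1 + (11/5 - 588/97) - 485) + 3852176 = (1 - 1873/485 - 485) + 3852176 = -236613/485 + 3852176 = 1868068747/485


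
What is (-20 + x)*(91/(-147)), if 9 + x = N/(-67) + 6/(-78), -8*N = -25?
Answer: 202933/11256 ≈ 18.029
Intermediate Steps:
N = 25/8 (N = -1/8*(-25) = 25/8 ≈ 3.1250)
x = -63573/6968 (x = -9 + ((25/8)/(-67) + 6/(-78)) = -9 + ((25/8)*(-1/67) + 6*(-1/78)) = -9 + (-25/536 - 1/13) = -9 - 861/6968 = -63573/6968 ≈ -9.1236)
(-20 + x)*(91/(-147)) = (-20 - 63573/6968)*(91/(-147)) = -1420531*(-1)/(536*147) = -202933/6968*(-13/21) = 202933/11256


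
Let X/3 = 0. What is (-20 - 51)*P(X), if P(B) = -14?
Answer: 994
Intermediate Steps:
X = 0 (X = 3*0 = 0)
(-20 - 51)*P(X) = (-20 - 51)*(-14) = -71*(-14) = 994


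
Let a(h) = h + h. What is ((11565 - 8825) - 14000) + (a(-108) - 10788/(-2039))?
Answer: -23388776/2039 ≈ -11471.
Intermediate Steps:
a(h) = 2*h
((11565 - 8825) - 14000) + (a(-108) - 10788/(-2039)) = ((11565 - 8825) - 14000) + (2*(-108) - 10788/(-2039)) = (2740 - 14000) + (-216 - 10788*(-1/2039)) = -11260 + (-216 + 10788/2039) = -11260 - 429636/2039 = -23388776/2039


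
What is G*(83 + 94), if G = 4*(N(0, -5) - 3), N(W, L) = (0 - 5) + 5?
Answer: -2124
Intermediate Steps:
N(W, L) = 0 (N(W, L) = -5 + 5 = 0)
G = -12 (G = 4*(0 - 3) = 4*(-3) = -12)
G*(83 + 94) = -12*(83 + 94) = -12*177 = -2124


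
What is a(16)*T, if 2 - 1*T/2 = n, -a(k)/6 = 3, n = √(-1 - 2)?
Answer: -72 + 36*I*√3 ≈ -72.0 + 62.354*I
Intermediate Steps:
n = I*√3 (n = √(-3) = I*√3 ≈ 1.732*I)
a(k) = -18 (a(k) = -6*3 = -18)
T = 4 - 2*I*√3 ≈ 4.0 - 3.4641*I
a(16)*T = -18*(4 - 2*I*√3) = -72 + 36*I*√3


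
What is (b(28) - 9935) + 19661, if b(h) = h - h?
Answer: 9726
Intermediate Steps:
b(h) = 0
(b(28) - 9935) + 19661 = (0 - 9935) + 19661 = -9935 + 19661 = 9726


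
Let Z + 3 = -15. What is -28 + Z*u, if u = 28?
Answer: -532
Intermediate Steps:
Z = -18 (Z = -3 - 15 = -18)
-28 + Z*u = -28 - 18*28 = -28 - 504 = -532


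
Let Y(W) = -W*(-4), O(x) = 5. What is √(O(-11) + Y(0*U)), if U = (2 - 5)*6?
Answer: √5 ≈ 2.2361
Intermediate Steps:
U = -18 (U = -3*6 = -18)
Y(W) = 4*W (Y(W) = -(-4)*W = 4*W)
√(O(-11) + Y(0*U)) = √(5 + 4*(0*(-18))) = √(5 + 4*0) = √(5 + 0) = √5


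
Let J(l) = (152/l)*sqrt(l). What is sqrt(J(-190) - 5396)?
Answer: 2*sqrt(-33725 - 5*I*sqrt(190))/5 ≈ 0.075059 - 73.458*I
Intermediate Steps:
J(l) = 152/sqrt(l)
sqrt(J(-190) - 5396) = sqrt(152/sqrt(-190) - 5396) = sqrt(152*(-I*sqrt(190)/190) - 5396) = sqrt(-4*I*sqrt(190)/5 - 5396) = sqrt(-5396 - 4*I*sqrt(190)/5)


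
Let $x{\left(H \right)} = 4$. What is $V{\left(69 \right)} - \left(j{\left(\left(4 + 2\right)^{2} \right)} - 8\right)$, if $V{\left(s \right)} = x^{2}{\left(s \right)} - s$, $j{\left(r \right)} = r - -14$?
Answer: $-95$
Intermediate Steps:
$j{\left(r \right)} = 14 + r$ ($j{\left(r \right)} = r + 14 = 14 + r$)
$V{\left(s \right)} = 16 - s$ ($V{\left(s \right)} = 4^{2} - s = 16 - s$)
$V{\left(69 \right)} - \left(j{\left(\left(4 + 2\right)^{2} \right)} - 8\right) = \left(16 - 69\right) - \left(\left(14 + \left(4 + 2\right)^{2}\right) - 8\right) = \left(16 - 69\right) - \left(\left(14 + 6^{2}\right) - 8\right) = -53 - \left(\left(14 + 36\right) - 8\right) = -53 - \left(50 - 8\right) = -53 - 42 = -95$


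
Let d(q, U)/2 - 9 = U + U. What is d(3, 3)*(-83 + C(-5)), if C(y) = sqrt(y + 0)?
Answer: -2490 + 30*I*sqrt(5) ≈ -2490.0 + 67.082*I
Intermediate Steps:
d(q, U) = 18 + 4*U (d(q, U) = 18 + 2*(U + U) = 18 + 2*(2*U) = 18 + 4*U)
C(y) = sqrt(y)
d(3, 3)*(-83 + C(-5)) = (18 + 4*3)*(-83 + sqrt(-5)) = (18 + 12)*(-83 + I*sqrt(5)) = 30*(-83 + I*sqrt(5)) = -2490 + 30*I*sqrt(5)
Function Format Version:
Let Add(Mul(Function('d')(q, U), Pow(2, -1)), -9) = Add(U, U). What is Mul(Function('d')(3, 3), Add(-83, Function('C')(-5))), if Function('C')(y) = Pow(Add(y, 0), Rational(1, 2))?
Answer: Add(-2490, Mul(30, I, Pow(5, Rational(1, 2)))) ≈ Add(-2490.0, Mul(67.082, I))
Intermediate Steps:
Function('d')(q, U) = Add(18, Mul(4, U)) (Function('d')(q, U) = Add(18, Mul(2, Add(U, U))) = Add(18, Mul(2, Mul(2, U))) = Add(18, Mul(4, U)))
Function('C')(y) = Pow(y, Rational(1, 2))
Mul(Function('d')(3, 3), Add(-83, Function('C')(-5))) = Mul(Add(18, Mul(4, 3)), Add(-83, Pow(-5, Rational(1, 2)))) = Mul(Add(18, 12), Add(-83, Mul(I, Pow(5, Rational(1, 2))))) = Mul(30, Add(-83, Mul(I, Pow(5, Rational(1, 2))))) = Add(-2490, Mul(30, I, Pow(5, Rational(1, 2))))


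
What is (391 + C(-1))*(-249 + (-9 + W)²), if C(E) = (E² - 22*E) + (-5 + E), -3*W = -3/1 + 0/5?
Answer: -75480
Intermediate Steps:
W = 1 (W = -(-3/1 + 0/5)/3 = -(-3*1 + 0*(⅕))/3 = -(-3 + 0)/3 = -⅓*(-3) = 1)
C(E) = -5 + E² - 21*E
(391 + C(-1))*(-249 + (-9 + W)²) = (391 + (-5 + (-1)² - 21*(-1)))*(-249 + (-9 + 1)²) = (391 + (-5 + 1 + 21))*(-249 + (-8)²) = (391 + 17)*(-249 + 64) = 408*(-185) = -75480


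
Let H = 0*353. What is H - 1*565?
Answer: -565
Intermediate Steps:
H = 0
H - 1*565 = 0 - 1*565 = 0 - 565 = -565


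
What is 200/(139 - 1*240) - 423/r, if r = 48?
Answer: -17441/1616 ≈ -10.793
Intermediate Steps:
200/(139 - 1*240) - 423/r = 200/(139 - 1*240) - 423/48 = 200/(139 - 240) - 423*1/48 = 200/(-101) - 141/16 = 200*(-1/101) - 141/16 = -200/101 - 141/16 = -17441/1616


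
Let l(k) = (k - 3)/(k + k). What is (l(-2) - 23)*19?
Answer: -1653/4 ≈ -413.25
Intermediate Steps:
l(k) = (-3 + k)/(2*k) (l(k) = (-3 + k)/((2*k)) = (-3 + k)*(1/(2*k)) = (-3 + k)/(2*k))
(l(-2) - 23)*19 = ((1/2)*(-3 - 2)/(-2) - 23)*19 = ((1/2)*(-1/2)*(-5) - 23)*19 = (5/4 - 23)*19 = -87/4*19 = -1653/4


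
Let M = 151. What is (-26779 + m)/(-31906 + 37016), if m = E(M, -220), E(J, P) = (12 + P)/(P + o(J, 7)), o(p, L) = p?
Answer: -1847543/352590 ≈ -5.2399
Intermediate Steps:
E(J, P) = (12 + P)/(J + P) (E(J, P) = (12 + P)/(P + J) = (12 + P)/(J + P))
m = 208/69 (m = (12 - 220)/(151 - 220) = -208/(-69) = -1/69*(-208) = 208/69 ≈ 3.0145)
(-26779 + m)/(-31906 + 37016) = (-26779 + 208/69)/(-31906 + 37016) = -1847543/69/5110 = -1847543/69*1/5110 = -1847543/352590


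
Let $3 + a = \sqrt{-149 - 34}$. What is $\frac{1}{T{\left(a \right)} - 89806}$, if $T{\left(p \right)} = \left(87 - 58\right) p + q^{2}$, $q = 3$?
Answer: $- \frac{89884}{8079287359} - \frac{29 i \sqrt{183}}{8079287359} \approx -1.1125 \cdot 10^{-5} - 4.8557 \cdot 10^{-8} i$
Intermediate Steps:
$a = -3 + i \sqrt{183}$ ($a = -3 + \sqrt{-149 - 34} = -3 + \sqrt{-183} = -3 + i \sqrt{183} \approx -3.0 + 13.528 i$)
$T{\left(p \right)} = 9 + 29 p$ ($T{\left(p \right)} = \left(87 - 58\right) p + 3^{2} = \left(87 - 58\right) p + 9 = 29 p + 9 = 9 + 29 p$)
$\frac{1}{T{\left(a \right)} - 89806} = \frac{1}{\left(9 + 29 \left(-3 + i \sqrt{183}\right)\right) - 89806} = \frac{1}{\left(9 - \left(87 - 29 i \sqrt{183}\right)\right) - 89806} = \frac{1}{\left(-78 + 29 i \sqrt{183}\right) - 89806} = \frac{1}{-89884 + 29 i \sqrt{183}}$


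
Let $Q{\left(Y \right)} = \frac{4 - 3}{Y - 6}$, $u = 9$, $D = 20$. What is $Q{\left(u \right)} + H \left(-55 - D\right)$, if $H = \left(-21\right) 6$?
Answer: $\frac{28351}{3} \approx 9450.3$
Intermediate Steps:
$H = -126$
$Q{\left(Y \right)} = \frac{1}{-6 + Y}$ ($Q{\left(Y \right)} = 1 \frac{1}{-6 + Y} = \frac{1}{-6 + Y}$)
$Q{\left(u \right)} + H \left(-55 - D\right) = \frac{1}{-6 + 9} - 126 \left(-55 - 20\right) = \frac{1}{3} - 126 \left(-55 - 20\right) = \frac{1}{3} - -9450 = \frac{1}{3} + 9450 = \frac{28351}{3}$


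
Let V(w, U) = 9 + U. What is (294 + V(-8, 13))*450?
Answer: 142200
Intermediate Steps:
(294 + V(-8, 13))*450 = (294 + (9 + 13))*450 = (294 + 22)*450 = 316*450 = 142200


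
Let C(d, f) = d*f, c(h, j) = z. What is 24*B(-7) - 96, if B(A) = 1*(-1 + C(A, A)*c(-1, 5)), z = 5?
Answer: 5760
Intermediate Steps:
c(h, j) = 5
B(A) = -1 + 5*A² (B(A) = 1*(-1 + (A*A)*5) = 1*(-1 + A²*5) = 1*(-1 + 5*A²) = -1 + 5*A²)
24*B(-7) - 96 = 24*(-1 + 5*(-7)²) - 96 = 24*(-1 + 5*49) - 96 = 24*(-1 + 245) - 96 = 24*244 - 96 = 5856 - 96 = 5760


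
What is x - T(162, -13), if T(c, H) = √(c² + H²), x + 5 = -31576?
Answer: -31581 - √26413 ≈ -31744.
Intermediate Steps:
x = -31581 (x = -5 - 31576 = -31581)
T(c, H) = √(H² + c²)
x - T(162, -13) = -31581 - √((-13)² + 162²) = -31581 - √(169 + 26244) = -31581 - √26413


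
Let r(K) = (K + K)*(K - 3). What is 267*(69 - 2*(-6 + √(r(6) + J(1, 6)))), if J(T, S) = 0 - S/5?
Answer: 21627 - 534*√870/5 ≈ 18477.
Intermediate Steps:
J(T, S) = -S/5 (J(T, S) = 0 - S/5 = -S/5)
r(K) = 2*K*(-3 + K) (r(K) = (2*K)*(-3 + K) = 2*K*(-3 + K))
267*(69 - 2*(-6 + √(r(6) + J(1, 6)))) = 267*(69 - 2*(-6 + √(2*6*(-3 + 6) - ⅕*6))) = 267*(69 - 2*(-6 + √(2*6*3 - 6/5))) = 267*(69 - 2*(-6 + √(36 - 6/5))) = 267*(69 - 2*(-6 + √(174/5))) = 267*(69 - 2*(-6 + √870/5)) = 267*(69 + (12 - 2*√870/5)) = 267*(81 - 2*√870/5) = 21627 - 534*√870/5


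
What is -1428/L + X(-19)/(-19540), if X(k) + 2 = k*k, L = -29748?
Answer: 1435299/48439660 ≈ 0.029631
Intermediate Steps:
X(k) = -2 + k² (X(k) = -2 + k*k = -2 + k²)
-1428/L + X(-19)/(-19540) = -1428/(-29748) + (-2 + (-19)²)/(-19540) = -1428*(-1/29748) + (-2 + 361)*(-1/19540) = 119/2479 + 359*(-1/19540) = 119/2479 - 359/19540 = 1435299/48439660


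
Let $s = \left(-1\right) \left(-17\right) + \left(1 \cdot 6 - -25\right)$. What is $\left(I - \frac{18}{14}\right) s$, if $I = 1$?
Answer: $- \frac{96}{7} \approx -13.714$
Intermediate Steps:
$s = 48$ ($s = 17 + \left(6 + 25\right) = 17 + 31 = 48$)
$\left(I - \frac{18}{14}\right) s = \left(1 - \frac{18}{14}\right) 48 = \left(1 - \frac{9}{7}\right) 48 = \left(- \frac{2}{7}\right) 48 = - \frac{96}{7}$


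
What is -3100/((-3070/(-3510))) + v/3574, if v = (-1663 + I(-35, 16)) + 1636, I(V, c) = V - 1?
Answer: -3888888741/1097218 ≈ -3544.3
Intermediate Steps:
I(V, c) = -1 + V
v = -63 (v = (-1663 + (-1 - 35)) + 1636 = (-1663 - 36) + 1636 = -1699 + 1636 = -63)
-3100/((-3070/(-3510))) + v/3574 = -3100/((-3070/(-3510))) - 63/3574 = -3100/((-3070*(-1/3510))) - 63*1/3574 = -3100/307/351 - 63/3574 = -3100*351/307 - 63/3574 = -1088100/307 - 63/3574 = -3888888741/1097218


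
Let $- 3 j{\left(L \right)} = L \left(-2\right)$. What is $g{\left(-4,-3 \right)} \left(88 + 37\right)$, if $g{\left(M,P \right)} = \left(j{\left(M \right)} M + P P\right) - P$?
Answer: $\frac{8500}{3} \approx 2833.3$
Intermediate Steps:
$j{\left(L \right)} = \frac{2 L}{3}$ ($j{\left(L \right)} = - \frac{L \left(-2\right)}{3} = - \frac{\left(-2\right) L}{3} = \frac{2 L}{3}$)
$g{\left(M,P \right)} = P^{2} - P + \frac{2 M^{2}}{3}$ ($g{\left(M,P \right)} = \left(\frac{2 M}{3} M + P P\right) - P = \left(\frac{2 M^{2}}{3} + P^{2}\right) - P = \left(P^{2} + \frac{2 M^{2}}{3}\right) - P = P^{2} - P + \frac{2 M^{2}}{3}$)
$g{\left(-4,-3 \right)} \left(88 + 37\right) = \left(\left(-3\right)^{2} - -3 + \frac{2 \left(-4\right)^{2}}{3}\right) \left(88 + 37\right) = \left(9 + 3 + \frac{2}{3} \cdot 16\right) 125 = \left(9 + 3 + \frac{32}{3}\right) 125 = \frac{68}{3} \cdot 125 = \frac{8500}{3}$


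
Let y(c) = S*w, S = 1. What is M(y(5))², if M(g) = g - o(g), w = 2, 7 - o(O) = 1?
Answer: 16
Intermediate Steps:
o(O) = 6 (o(O) = 7 - 1*1 = 7 - 1 = 6)
y(c) = 2 (y(c) = 1*2 = 2)
M(g) = -6 + g (M(g) = g - 1*6 = g - 6 = -6 + g)
M(y(5))² = (-6 + 2)² = (-4)² = 16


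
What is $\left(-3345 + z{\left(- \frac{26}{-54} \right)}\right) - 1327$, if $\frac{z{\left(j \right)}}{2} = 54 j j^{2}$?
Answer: $- \frac{3397100}{729} \approx -4659.9$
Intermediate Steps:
$z{\left(j \right)} = 108 j^{3}$ ($z{\left(j \right)} = 2 \cdot 54 j j^{2} = 2 \cdot 54 j^{3} = 108 j^{3}$)
$\left(-3345 + z{\left(- \frac{26}{-54} \right)}\right) - 1327 = \left(-3345 + 108 \left(- \frac{26}{-54}\right)^{3}\right) - 1327 = \left(-3345 + 108 \left(\left(-26\right) \left(- \frac{1}{54}\right)\right)^{3}\right) - 1327 = \left(-3345 + 108 \left(\frac{13}{27}\right)^{3}\right) - 1327 = \left(-3345 + 108 \cdot \frac{2197}{19683}\right) - 1327 = \left(-3345 + \frac{8788}{729}\right) - 1327 = - \frac{2429717}{729} - 1327 = - \frac{3397100}{729}$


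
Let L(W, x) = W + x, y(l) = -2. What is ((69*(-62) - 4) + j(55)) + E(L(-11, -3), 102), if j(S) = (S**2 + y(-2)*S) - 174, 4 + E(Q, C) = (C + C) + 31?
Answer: -1310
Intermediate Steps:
E(Q, C) = 27 + 2*C (E(Q, C) = -4 + ((C + C) + 31) = -4 + (2*C + 31) = -4 + (31 + 2*C) = 27 + 2*C)
j(S) = -174 + S**2 - 2*S (j(S) = (S**2 - 2*S) - 174 = -174 + S**2 - 2*S)
((69*(-62) - 4) + j(55)) + E(L(-11, -3), 102) = ((69*(-62) - 4) + (-174 + 55**2 - 2*55)) + (27 + 2*102) = ((-4278 - 4) + (-174 + 3025 - 110)) + (27 + 204) = (-4282 + 2741) + 231 = -1541 + 231 = -1310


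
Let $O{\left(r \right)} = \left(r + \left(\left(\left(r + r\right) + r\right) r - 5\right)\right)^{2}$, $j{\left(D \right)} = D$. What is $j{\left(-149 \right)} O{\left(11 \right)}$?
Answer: $-20287989$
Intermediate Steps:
$O{\left(r \right)} = \left(-5 + r + 3 r^{2}\right)^{2}$ ($O{\left(r \right)} = \left(r + \left(\left(2 r + r\right) r - 5\right)\right)^{2} = \left(r + \left(3 r r - 5\right)\right)^{2} = \left(r + \left(3 r^{2} - 5\right)\right)^{2} = \left(r + \left(-5 + 3 r^{2}\right)\right)^{2} = \left(-5 + r + 3 r^{2}\right)^{2}$)
$j{\left(-149 \right)} O{\left(11 \right)} = - 149 \left(-5 + 11 + 3 \cdot 11^{2}\right)^{2} = - 149 \left(-5 + 11 + 3 \cdot 121\right)^{2} = - 149 \left(-5 + 11 + 363\right)^{2} = - 149 \cdot 369^{2} = \left(-149\right) 136161 = -20287989$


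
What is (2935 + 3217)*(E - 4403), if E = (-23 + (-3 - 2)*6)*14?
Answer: -31652040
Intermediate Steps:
E = -742 (E = (-23 - 5*6)*14 = (-23 - 30)*14 = -53*14 = -742)
(2935 + 3217)*(E - 4403) = (2935 + 3217)*(-742 - 4403) = 6152*(-5145) = -31652040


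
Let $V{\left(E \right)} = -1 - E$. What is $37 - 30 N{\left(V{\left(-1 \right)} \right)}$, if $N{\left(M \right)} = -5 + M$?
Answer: $187$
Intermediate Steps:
$37 - 30 N{\left(V{\left(-1 \right)} \right)} = 37 - 30 \left(-5 - 0\right) = 37 - 30 \left(-5 + \left(-1 + 1\right)\right) = 37 - 30 \left(-5 + 0\right) = 37 - -150 = 37 + 150 = 187$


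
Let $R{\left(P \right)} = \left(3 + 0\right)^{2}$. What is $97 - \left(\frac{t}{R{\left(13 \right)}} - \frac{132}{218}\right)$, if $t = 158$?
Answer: $\frac{78529}{981} \approx 80.05$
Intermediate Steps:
$R{\left(P \right)} = 9$ ($R{\left(P \right)} = 3^{2} = 9$)
$97 - \left(\frac{t}{R{\left(13 \right)}} - \frac{132}{218}\right) = 97 - \left(\frac{158}{9} - \frac{132}{218}\right) = 97 - \left(158 \cdot \frac{1}{9} - \frac{66}{109}\right) = 97 - \left(\frac{158}{9} - \frac{66}{109}\right) = 97 - \frac{16628}{981} = \frac{78529}{981}$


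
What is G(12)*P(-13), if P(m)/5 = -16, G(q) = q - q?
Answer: 0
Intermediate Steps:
G(q) = 0
P(m) = -80 (P(m) = 5*(-16) = -80)
G(12)*P(-13) = 0*(-80) = 0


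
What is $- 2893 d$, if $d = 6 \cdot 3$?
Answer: $-52074$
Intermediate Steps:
$d = 18$
$- 2893 d = \left(-2893\right) 18 = -52074$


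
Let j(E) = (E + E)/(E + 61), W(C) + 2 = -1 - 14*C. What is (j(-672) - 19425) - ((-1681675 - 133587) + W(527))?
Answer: 1101767542/611 ≈ 1.8032e+6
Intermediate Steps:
W(C) = -3 - 14*C (W(C) = -2 + (-1 - 14*C) = -3 - 14*C)
j(E) = 2*E/(61 + E) (j(E) = (2*E)/(61 + E) = 2*E/(61 + E))
(j(-672) - 19425) - ((-1681675 - 133587) + W(527)) = (2*(-672)/(61 - 672) - 19425) - ((-1681675 - 133587) + (-3 - 14*527)) = (2*(-672)/(-611) - 19425) - (-1815262 + (-3 - 7378)) = (2*(-672)*(-1/611) - 19425) - (-1815262 - 7381) = (1344/611 - 19425) - 1*(-1822643) = -11867331/611 + 1822643 = 1101767542/611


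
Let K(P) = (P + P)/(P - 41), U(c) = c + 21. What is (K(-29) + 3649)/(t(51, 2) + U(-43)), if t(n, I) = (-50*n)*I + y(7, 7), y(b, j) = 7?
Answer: -127744/179025 ≈ -0.71355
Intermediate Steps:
t(n, I) = 7 - 50*I*n (t(n, I) = (-50*n)*I + 7 = -50*I*n + 7 = 7 - 50*I*n)
U(c) = 21 + c
K(P) = 2*P/(-41 + P) (K(P) = (2*P)/(-41 + P) = 2*P/(-41 + P))
(K(-29) + 3649)/(t(51, 2) + U(-43)) = (2*(-29)/(-41 - 29) + 3649)/((7 - 50*2*51) + (21 - 43)) = (2*(-29)/(-70) + 3649)/((7 - 5100) - 22) = (2*(-29)*(-1/70) + 3649)/(-5093 - 22) = (29/35 + 3649)/(-5115) = (127744/35)*(-1/5115) = -127744/179025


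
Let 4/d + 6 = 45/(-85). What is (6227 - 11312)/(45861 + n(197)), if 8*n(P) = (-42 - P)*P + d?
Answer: -4515480/35498287 ≈ -0.12720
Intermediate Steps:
d = -68/111 (d = 4/(-6 + 45/(-85)) = 4/(-6 + 45*(-1/85)) = 4/(-6 - 9/17) = 4/(-111/17) = 4*(-17/111) = -68/111 ≈ -0.61261)
n(P) = -17/222 + P*(-42 - P)/8 (n(P) = ((-42 - P)*P - 68/111)/8 = (P*(-42 - P) - 68/111)/8 = (-68/111 + P*(-42 - P))/8 = -17/222 + P*(-42 - P)/8)
(6227 - 11312)/(45861 + n(197)) = (6227 - 11312)/(45861 + (-17/222 - 21/4*197 - ⅛*197²)) = -5085/(45861 + (-17/222 - 4137/4 - ⅛*38809)) = -5085/(45861 + (-17/222 - 4137/4 - 38809/8)) = -5085/(45861 - 5226281/888) = -5085/35498287/888 = -5085*888/35498287 = -4515480/35498287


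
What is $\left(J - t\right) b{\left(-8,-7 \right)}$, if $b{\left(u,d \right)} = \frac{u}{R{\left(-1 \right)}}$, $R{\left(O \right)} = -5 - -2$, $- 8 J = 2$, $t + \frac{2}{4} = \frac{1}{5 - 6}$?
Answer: $\frac{10}{3} \approx 3.3333$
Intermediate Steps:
$t = - \frac{3}{2}$ ($t = - \frac{1}{2} + \frac{1}{5 - 6} = - \frac{1}{2} + \frac{1}{-1} = - \frac{1}{2} - 1 = - \frac{3}{2} \approx -1.5$)
$J = - \frac{1}{4}$ ($J = \left(- \frac{1}{8}\right) 2 = - \frac{1}{4} \approx -0.25$)
$R{\left(O \right)} = -3$ ($R{\left(O \right)} = -5 + 2 = -3$)
$b{\left(u,d \right)} = - \frac{u}{3}$ ($b{\left(u,d \right)} = \frac{u}{-3} = u \left(- \frac{1}{3}\right) = - \frac{u}{3}$)
$\left(J - t\right) b{\left(-8,-7 \right)} = \left(- \frac{1}{4} - - \frac{3}{2}\right) \left(\left(- \frac{1}{3}\right) \left(-8\right)\right) = \left(- \frac{1}{4} + \frac{3}{2}\right) \frac{8}{3} = \frac{5}{4} \cdot \frac{8}{3} = \frac{10}{3}$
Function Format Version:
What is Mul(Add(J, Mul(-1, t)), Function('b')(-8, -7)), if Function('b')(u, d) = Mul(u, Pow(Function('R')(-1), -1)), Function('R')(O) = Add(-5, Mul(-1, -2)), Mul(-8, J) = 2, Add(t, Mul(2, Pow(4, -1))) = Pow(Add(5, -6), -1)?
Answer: Rational(10, 3) ≈ 3.3333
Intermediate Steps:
t = Rational(-3, 2) (t = Add(Rational(-1, 2), Pow(Add(5, -6), -1)) = Add(Rational(-1, 2), Pow(-1, -1)) = Add(Rational(-1, 2), -1) = Rational(-3, 2) ≈ -1.5000)
J = Rational(-1, 4) (J = Mul(Rational(-1, 8), 2) = Rational(-1, 4) ≈ -0.25000)
Function('R')(O) = -3 (Function('R')(O) = Add(-5, 2) = -3)
Function('b')(u, d) = Mul(Rational(-1, 3), u) (Function('b')(u, d) = Mul(u, Pow(-3, -1)) = Mul(u, Rational(-1, 3)) = Mul(Rational(-1, 3), u))
Mul(Add(J, Mul(-1, t)), Function('b')(-8, -7)) = Mul(Add(Rational(-1, 4), Mul(-1, Rational(-3, 2))), Mul(Rational(-1, 3), -8)) = Mul(Add(Rational(-1, 4), Rational(3, 2)), Rational(8, 3)) = Mul(Rational(5, 4), Rational(8, 3)) = Rational(10, 3)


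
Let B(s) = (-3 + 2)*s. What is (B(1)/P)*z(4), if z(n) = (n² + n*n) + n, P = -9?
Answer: 4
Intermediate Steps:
B(s) = -s
z(n) = n + 2*n² (z(n) = (n² + n²) + n = 2*n² + n = n + 2*n²)
(B(1)/P)*z(4) = ((-1*1)/(-9))*(4*(1 + 2*4)) = (-⅑*(-1))*(4*(1 + 8)) = (4*9)/9 = (⅑)*36 = 4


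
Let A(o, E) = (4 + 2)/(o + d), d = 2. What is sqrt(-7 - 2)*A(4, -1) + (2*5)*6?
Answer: 60 + 3*I ≈ 60.0 + 3.0*I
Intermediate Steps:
A(o, E) = 6/(2 + o) (A(o, E) = (4 + 2)/(o + 2) = 6/(2 + o))
sqrt(-7 - 2)*A(4, -1) + (2*5)*6 = sqrt(-7 - 2)*(6/(2 + 4)) + (2*5)*6 = sqrt(-9)*(6/6) + 10*6 = (3*I)*(6*(1/6)) + 60 = (3*I)*1 + 60 = 3*I + 60 = 60 + 3*I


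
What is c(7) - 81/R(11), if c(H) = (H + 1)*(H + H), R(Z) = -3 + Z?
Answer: 815/8 ≈ 101.88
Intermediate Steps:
c(H) = 2*H*(1 + H) (c(H) = (1 + H)*(2*H) = 2*H*(1 + H))
c(7) - 81/R(11) = 2*7*(1 + 7) - 81/(-3 + 11) = 2*7*8 - 81/8 = 112 - 81*⅛ = 112 - 81/8 = 815/8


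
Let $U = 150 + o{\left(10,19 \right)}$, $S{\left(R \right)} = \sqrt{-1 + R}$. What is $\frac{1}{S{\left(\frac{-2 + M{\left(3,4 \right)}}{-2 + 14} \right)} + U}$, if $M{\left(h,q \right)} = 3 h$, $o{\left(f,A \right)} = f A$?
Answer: $\frac{816}{277441} - \frac{2 i \sqrt{15}}{1387205} \approx 0.0029412 - 5.5839 \cdot 10^{-6} i$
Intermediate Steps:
$o{\left(f,A \right)} = A f$
$U = 340$ ($U = 150 + 19 \cdot 10 = 150 + 190 = 340$)
$\frac{1}{S{\left(\frac{-2 + M{\left(3,4 \right)}}{-2 + 14} \right)} + U} = \frac{1}{\sqrt{-1 + \frac{-2 + 3 \cdot 3}{-2 + 14}} + 340} = \frac{1}{\sqrt{-1 + \frac{-2 + 9}{12}} + 340} = \frac{1}{\sqrt{-1 + 7 \cdot \frac{1}{12}} + 340} = \frac{1}{\sqrt{-1 + \frac{7}{12}} + 340} = \frac{1}{\sqrt{- \frac{5}{12}} + 340} = \frac{1}{\frac{i \sqrt{15}}{6} + 340} = \frac{1}{340 + \frac{i \sqrt{15}}{6}}$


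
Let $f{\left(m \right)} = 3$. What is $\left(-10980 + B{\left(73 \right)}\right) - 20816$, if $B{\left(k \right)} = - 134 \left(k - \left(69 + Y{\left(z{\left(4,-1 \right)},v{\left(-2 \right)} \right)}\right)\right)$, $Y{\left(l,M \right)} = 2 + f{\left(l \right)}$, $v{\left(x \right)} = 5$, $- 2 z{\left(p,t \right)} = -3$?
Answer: $-31662$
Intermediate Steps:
$z{\left(p,t \right)} = \frac{3}{2}$ ($z{\left(p,t \right)} = \left(- \frac{1}{2}\right) \left(-3\right) = \frac{3}{2}$)
$Y{\left(l,M \right)} = 5$ ($Y{\left(l,M \right)} = 2 + 3 = 5$)
$B{\left(k \right)} = 9916 - 134 k$ ($B{\left(k \right)} = - 134 \left(k - 74\right) = - 134 \left(-74 + k\right) = 9916 - 134 k$)
$\left(-10980 + B{\left(73 \right)}\right) - 20816 = \left(-10980 + \left(9916 - 9782\right)\right) - 20816 = \left(-10980 + 134\right) - 20816 = -10846 - 20816 = -31662$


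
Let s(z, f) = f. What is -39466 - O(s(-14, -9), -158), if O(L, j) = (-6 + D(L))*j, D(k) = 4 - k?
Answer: -38360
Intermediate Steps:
O(L, j) = j*(-2 - L) (O(L, j) = (-6 + (4 - L))*j = (-2 - L)*j = j*(-2 - L))
-39466 - O(s(-14, -9), -158) = -39466 - (-1)*(-158)*(2 - 9) = -39466 - (-1)*(-158)*(-7) = -39466 - 1*(-1106) = -39466 + 1106 = -38360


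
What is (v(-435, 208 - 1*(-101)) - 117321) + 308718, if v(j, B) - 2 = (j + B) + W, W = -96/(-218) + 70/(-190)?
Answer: 396126532/2071 ≈ 1.9127e+5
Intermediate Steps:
W = 149/2071 (W = -96*(-1/218) + 70*(-1/190) = 48/109 - 7/19 = 149/2071 ≈ 0.071946)
v(j, B) = 4291/2071 + B + j (v(j, B) = 2 + ((j + B) + 149/2071) = 2 + ((B + j) + 149/2071) = 2 + (149/2071 + B + j) = 4291/2071 + B + j)
(v(-435, 208 - 1*(-101)) - 117321) + 308718 = ((4291/2071 + (208 - 1*(-101)) - 435) - 117321) + 308718 = ((4291/2071 + (208 + 101) - 435) - 117321) + 308718 = ((4291/2071 + 309 - 435) - 117321) + 308718 = (-256655/2071 - 117321) + 308718 = -243228446/2071 + 308718 = 396126532/2071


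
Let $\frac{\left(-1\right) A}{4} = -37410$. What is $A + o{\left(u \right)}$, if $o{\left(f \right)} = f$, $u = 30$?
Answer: $149670$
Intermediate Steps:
$A = 149640$ ($A = \left(-4\right) \left(-37410\right) = 149640$)
$A + o{\left(u \right)} = 149640 + 30 = 149670$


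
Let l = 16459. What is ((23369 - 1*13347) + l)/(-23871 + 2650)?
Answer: -26481/21221 ≈ -1.2479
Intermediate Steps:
((23369 - 1*13347) + l)/(-23871 + 2650) = ((23369 - 1*13347) + 16459)/(-23871 + 2650) = ((23369 - 13347) + 16459)/(-21221) = (10022 + 16459)*(-1/21221) = 26481*(-1/21221) = -26481/21221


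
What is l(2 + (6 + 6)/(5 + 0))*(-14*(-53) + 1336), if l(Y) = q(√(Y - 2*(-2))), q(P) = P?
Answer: 2078*√210/5 ≈ 6022.6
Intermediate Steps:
l(Y) = √(4 + Y) (l(Y) = √(Y - 2*(-2)) = √(Y + 4) = √(4 + Y))
l(2 + (6 + 6)/(5 + 0))*(-14*(-53) + 1336) = √(4 + (2 + (6 + 6)/(5 + 0)))*(-14*(-53) + 1336) = √(4 + (2 + 12/5))*(742 + 1336) = √(4 + (2 + 12*(⅕)))*2078 = √(4 + (2 + 12/5))*2078 = √(4 + 22/5)*2078 = √(42/5)*2078 = (√210/5)*2078 = 2078*√210/5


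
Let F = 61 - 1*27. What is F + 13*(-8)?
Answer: -70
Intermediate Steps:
F = 34 (F = 61 - 27 = 34)
F + 13*(-8) = 34 + 13*(-8) = 34 - 104 = -70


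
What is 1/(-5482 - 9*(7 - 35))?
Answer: -1/5230 ≈ -0.00019120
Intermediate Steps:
1/(-5482 - 9*(7 - 35)) = 1/(-5482 - 9*(-28)) = 1/(-5482 + 252) = 1/(-5230) = -1/5230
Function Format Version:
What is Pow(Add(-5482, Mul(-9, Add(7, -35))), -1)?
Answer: Rational(-1, 5230) ≈ -0.00019120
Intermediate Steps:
Pow(Add(-5482, Mul(-9, Add(7, -35))), -1) = Pow(Add(-5482, Mul(-9, -28)), -1) = Pow(Add(-5482, 252), -1) = Pow(-5230, -1) = Rational(-1, 5230)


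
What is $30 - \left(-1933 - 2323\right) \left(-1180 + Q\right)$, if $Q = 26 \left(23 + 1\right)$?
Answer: $-2366306$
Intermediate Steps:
$Q = 624$ ($Q = 26 \cdot 24 = 624$)
$30 - \left(-1933 - 2323\right) \left(-1180 + Q\right) = 30 - \left(-1933 - 2323\right) \left(-1180 + 624\right) = 30 - \left(-4256\right) \left(-556\right) = 30 - 2366336 = -2366306$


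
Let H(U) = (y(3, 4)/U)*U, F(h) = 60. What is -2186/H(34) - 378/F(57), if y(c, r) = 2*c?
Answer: -11119/30 ≈ -370.63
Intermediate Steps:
H(U) = 6 (H(U) = ((2*3)/U)*U = (6/U)*U = 6)
-2186/H(34) - 378/F(57) = -2186/6 - 378/60 = -2186*⅙ - 378*1/60 = -1093/3 - 63/10 = -11119/30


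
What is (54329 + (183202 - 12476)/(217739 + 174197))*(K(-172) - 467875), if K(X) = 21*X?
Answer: -5019842329901645/195968 ≈ -2.5616e+10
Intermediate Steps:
(54329 + (183202 - 12476)/(217739 + 174197))*(K(-172) - 467875) = (54329 + (183202 - 12476)/(217739 + 174197))*(21*(-172) - 467875) = (54329 + 170726/391936)*(-3612 - 467875) = (54329 + 170726*(1/391936))*(-471487) = (54329 + 85363/195968)*(-471487) = (10646830835/195968)*(-471487) = -5019842329901645/195968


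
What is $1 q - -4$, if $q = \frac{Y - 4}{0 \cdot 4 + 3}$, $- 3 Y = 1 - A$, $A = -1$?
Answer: $\frac{22}{9} \approx 2.4444$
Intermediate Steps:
$Y = - \frac{2}{3}$ ($Y = - \frac{1 - -1}{3} = - \frac{1 + 1}{3} = \left(- \frac{1}{3}\right) 2 = - \frac{2}{3} \approx -0.66667$)
$q = - \frac{14}{9}$ ($q = \frac{- \frac{2}{3} - 4}{0 \cdot 4 + 3} = - \frac{14}{3 \left(0 + 3\right)} = - \frac{14}{3 \cdot 3} = \left(- \frac{14}{3}\right) \frac{1}{3} = - \frac{14}{9} \approx -1.5556$)
$1 q - -4 = 1 \left(- \frac{14}{9}\right) - -4 = - \frac{14}{9} + 4 = \frac{22}{9}$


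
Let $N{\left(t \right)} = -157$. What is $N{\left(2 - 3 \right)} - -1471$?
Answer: $1314$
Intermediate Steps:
$N{\left(2 - 3 \right)} - -1471 = -157 - -1471 = -157 + 1471 = 1314$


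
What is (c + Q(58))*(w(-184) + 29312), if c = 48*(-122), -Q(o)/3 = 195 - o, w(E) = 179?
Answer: -184820097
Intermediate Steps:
Q(o) = -585 + 3*o (Q(o) = -3*(195 - o) = -585 + 3*o)
c = -5856
(c + Q(58))*(w(-184) + 29312) = (-5856 + (-585 + 3*58))*(179 + 29312) = (-5856 + (-585 + 174))*29491 = (-5856 - 411)*29491 = -6267*29491 = -184820097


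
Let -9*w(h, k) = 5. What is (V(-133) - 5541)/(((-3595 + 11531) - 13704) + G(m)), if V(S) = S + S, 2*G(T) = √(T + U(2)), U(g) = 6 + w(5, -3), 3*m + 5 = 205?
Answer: 1205811936/1197713015 + 34842*√649/1197713015 ≈ 1.0075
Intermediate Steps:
w(h, k) = -5/9 (w(h, k) = -⅑*5 = -5/9)
m = 200/3 (m = -5/3 + (⅓)*205 = -5/3 + 205/3 = 200/3 ≈ 66.667)
U(g) = 49/9 (U(g) = 6 - 5/9 = 49/9)
G(T) = √(49/9 + T)/2 (G(T) = √(T + 49/9)/2 = √(49/9 + T)/2)
V(S) = 2*S
(V(-133) - 5541)/(((-3595 + 11531) - 13704) + G(m)) = (2*(-133) - 5541)/(((-3595 + 11531) - 13704) + √(49 + 9*(200/3))/6) = (-266 - 5541)/((7936 - 13704) + √(49 + 600)/6) = -5807/(-5768 + √649/6)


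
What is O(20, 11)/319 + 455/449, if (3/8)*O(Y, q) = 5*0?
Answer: 455/449 ≈ 1.0134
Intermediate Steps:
O(Y, q) = 0 (O(Y, q) = 8*(5*0)/3 = (8/3)*0 = 0)
O(20, 11)/319 + 455/449 = 0/319 + 455/449 = 0*(1/319) + 455*(1/449) = 0 + 455/449 = 455/449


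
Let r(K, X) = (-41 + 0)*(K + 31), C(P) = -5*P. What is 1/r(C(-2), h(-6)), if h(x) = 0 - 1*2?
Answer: -1/1681 ≈ -0.00059488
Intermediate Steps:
h(x) = -2 (h(x) = 0 - 2 = -2)
r(K, X) = -1271 - 41*K (r(K, X) = -41*(31 + K) = -1271 - 41*K)
1/r(C(-2), h(-6)) = 1/(-1271 - (-205)*(-2)) = 1/(-1271 - 41*10) = 1/(-1271 - 410) = 1/(-1681) = -1/1681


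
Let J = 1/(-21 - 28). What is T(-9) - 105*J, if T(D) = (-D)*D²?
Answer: 5118/7 ≈ 731.14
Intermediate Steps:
T(D) = -D³
J = -1/49 (J = 1/(-49) = -1/49 ≈ -0.020408)
T(-9) - 105*J = -1*(-9)³ - 105*(-1/49) = -1*(-729) + 15/7 = 729 + 15/7 = 5118/7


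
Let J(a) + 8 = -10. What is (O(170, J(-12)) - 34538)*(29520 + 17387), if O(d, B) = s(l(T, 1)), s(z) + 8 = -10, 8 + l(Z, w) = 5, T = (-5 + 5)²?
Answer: -1620918292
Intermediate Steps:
T = 0 (T = 0² = 0)
l(Z, w) = -3 (l(Z, w) = -8 + 5 = -3)
s(z) = -18 (s(z) = -8 - 10 = -18)
J(a) = -18 (J(a) = -8 - 10 = -18)
O(d, B) = -18
(O(170, J(-12)) - 34538)*(29520 + 17387) = (-18 - 34538)*(29520 + 17387) = -34556*46907 = -1620918292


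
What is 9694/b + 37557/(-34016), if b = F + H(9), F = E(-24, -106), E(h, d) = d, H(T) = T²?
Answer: -330690029/850400 ≈ -388.86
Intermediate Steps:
F = -106
b = -25 (b = -106 + 9² = -106 + 81 = -25)
9694/b + 37557/(-34016) = 9694/(-25) + 37557/(-34016) = 9694*(-1/25) + 37557*(-1/34016) = -9694/25 - 37557/34016 = -330690029/850400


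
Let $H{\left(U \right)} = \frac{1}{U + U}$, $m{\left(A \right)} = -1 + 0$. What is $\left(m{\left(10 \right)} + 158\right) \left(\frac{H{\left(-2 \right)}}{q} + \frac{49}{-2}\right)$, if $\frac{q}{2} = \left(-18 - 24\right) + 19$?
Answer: $- \frac{707599}{184} \approx -3845.6$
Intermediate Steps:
$m{\left(A \right)} = -1$
$q = -46$ ($q = 2 \left(\left(-18 - 24\right) + 19\right) = 2 \left(-42 + 19\right) = 2 \left(-23\right) = -46$)
$H{\left(U \right)} = \frac{1}{2 U}$
$\left(m{\left(10 \right)} + 158\right) \left(\frac{H{\left(-2 \right)}}{q} + \frac{49}{-2}\right) = \left(-1 + 158\right) \left(\frac{\frac{1}{2} \frac{1}{-2}}{-46} + \frac{49}{-2}\right) = 157 \left(\frac{1}{2} \left(- \frac{1}{2}\right) \left(- \frac{1}{46}\right) + 49 \left(- \frac{1}{2}\right)\right) = 157 \left(\left(- \frac{1}{4}\right) \left(- \frac{1}{46}\right) - \frac{49}{2}\right) = 157 \left(\frac{1}{184} - \frac{49}{2}\right) = 157 \left(- \frac{4507}{184}\right) = - \frac{707599}{184}$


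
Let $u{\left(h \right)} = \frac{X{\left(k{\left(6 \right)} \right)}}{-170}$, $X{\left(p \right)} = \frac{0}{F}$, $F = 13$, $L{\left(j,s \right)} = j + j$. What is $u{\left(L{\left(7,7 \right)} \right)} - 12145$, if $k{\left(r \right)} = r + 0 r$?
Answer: $-12145$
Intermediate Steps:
$L{\left(j,s \right)} = 2 j$
$k{\left(r \right)} = r$ ($k{\left(r \right)} = r + 0 = r$)
$X{\left(p \right)} = 0$ ($X{\left(p \right)} = \frac{0}{13} = 0 \cdot \frac{1}{13} = 0$)
$u{\left(h \right)} = 0$ ($u{\left(h \right)} = \frac{0}{-170} = 0 \left(- \frac{1}{170}\right) = 0$)
$u{\left(L{\left(7,7 \right)} \right)} - 12145 = 0 - 12145 = -12145$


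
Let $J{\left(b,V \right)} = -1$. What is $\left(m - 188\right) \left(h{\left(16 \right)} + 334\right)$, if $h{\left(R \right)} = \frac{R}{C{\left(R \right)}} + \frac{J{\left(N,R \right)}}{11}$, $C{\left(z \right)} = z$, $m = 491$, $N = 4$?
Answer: $\frac{1116252}{11} \approx 1.0148 \cdot 10^{5}$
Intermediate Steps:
$h{\left(R \right)} = \frac{10}{11}$ ($h{\left(R \right)} = \frac{R}{R} - \frac{1}{11} = 1 - \frac{1}{11} = \frac{10}{11}$)
$\left(m - 188\right) \left(h{\left(16 \right)} + 334\right) = \left(491 - 188\right) \left(\frac{10}{11} + 334\right) = 303 \cdot \frac{3684}{11} = \frac{1116252}{11}$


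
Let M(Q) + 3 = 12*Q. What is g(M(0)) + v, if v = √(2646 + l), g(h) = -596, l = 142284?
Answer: -596 + √144930 ≈ -215.30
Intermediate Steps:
M(Q) = -3 + 12*Q
v = √144930 (v = √(2646 + 142284) = √144930 ≈ 380.70)
g(M(0)) + v = -596 + √144930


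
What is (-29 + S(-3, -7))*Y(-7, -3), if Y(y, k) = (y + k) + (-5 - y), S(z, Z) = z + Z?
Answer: 312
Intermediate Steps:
S(z, Z) = Z + z
Y(y, k) = -5 + k (Y(y, k) = (k + y) + (-5 - y) = -5 + k)
(-29 + S(-3, -7))*Y(-7, -3) = (-29 + (-7 - 3))*(-5 - 3) = (-29 - 10)*(-8) = -39*(-8) = 312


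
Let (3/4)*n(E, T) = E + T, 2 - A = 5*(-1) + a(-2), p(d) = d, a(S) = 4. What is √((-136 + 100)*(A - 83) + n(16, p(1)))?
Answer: 2*√6531/3 ≈ 53.876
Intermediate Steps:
A = 3 (A = 2 - (5*(-1) + 4) = 2 - (-5 + 4) = 2 - 1*(-1) = 2 + 1 = 3)
n(E, T) = 4*E/3 + 4*T/3 (n(E, T) = 4*(E + T)/3 = 4*E/3 + 4*T/3)
√((-136 + 100)*(A - 83) + n(16, p(1))) = √((-136 + 100)*(3 - 83) + ((4/3)*16 + (4/3)*1)) = √(-36*(-80) + (64/3 + 4/3)) = √(2880 + 68/3) = √(8708/3) = 2*√6531/3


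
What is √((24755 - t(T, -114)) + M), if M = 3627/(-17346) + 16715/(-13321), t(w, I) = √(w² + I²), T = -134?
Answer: √(61161048100151802 - 4941600893768*√7738)/1571878 ≈ 156.77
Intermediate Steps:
t(w, I) = √(I² + w²)
M = -16107317/11003146 (M = 3627*(-1/17346) + 16715*(-1/13321) = -1209/5782 - 16715/13321 = -16107317/11003146 ≈ -1.4639)
√((24755 - t(T, -114)) + M) = √((24755 - √((-114)² + (-134)²)) - 16107317/11003146) = √((24755 - √(12996 + 17956)) - 16107317/11003146) = √((24755 - √30952) - 16107317/11003146) = √((24755 - 2*√7738) - 16107317/11003146) = √(272366771913/11003146 - 2*√7738)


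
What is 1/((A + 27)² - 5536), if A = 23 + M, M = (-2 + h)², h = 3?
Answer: -1/2935 ≈ -0.00034072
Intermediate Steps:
M = 1 (M = (-2 + 3)² = 1² = 1)
A = 24 (A = 23 + 1 = 24)
1/((A + 27)² - 5536) = 1/((24 + 27)² - 5536) = 1/(51² - 5536) = 1/(2601 - 5536) = 1/(-2935) = -1/2935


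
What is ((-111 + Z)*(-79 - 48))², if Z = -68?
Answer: 516789289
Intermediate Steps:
((-111 + Z)*(-79 - 48))² = ((-111 - 68)*(-79 - 48))² = (-179*(-127))² = 22733² = 516789289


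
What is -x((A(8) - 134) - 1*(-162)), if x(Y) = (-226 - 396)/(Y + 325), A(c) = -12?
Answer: 622/341 ≈ 1.8240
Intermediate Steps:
x(Y) = -622/(325 + Y)
-x((A(8) - 134) - 1*(-162)) = -(-622)/(325 + ((-12 - 134) - 1*(-162))) = -(-622)/(325 + (-146 + 162)) = -(-622)/(325 + 16) = -(-622)/341 = -1*(-622/341) = 622/341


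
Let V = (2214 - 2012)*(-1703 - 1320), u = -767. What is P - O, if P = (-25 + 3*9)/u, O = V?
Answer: 468365480/767 ≈ 6.1065e+5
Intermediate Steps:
V = -610646 (V = 202*(-3023) = -610646)
O = -610646
P = -2/767 (P = (-25 + 3*9)/(-767) = (-25 + 27)*(-1/767) = 2*(-1/767) = -2/767 ≈ -0.0026076)
P - O = -2/767 - 1*(-610646) = -2/767 + 610646 = 468365480/767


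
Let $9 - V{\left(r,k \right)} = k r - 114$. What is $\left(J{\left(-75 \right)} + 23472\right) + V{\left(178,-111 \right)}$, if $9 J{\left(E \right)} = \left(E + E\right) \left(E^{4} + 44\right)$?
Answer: $- \frac{1581903391}{3} \approx -5.273 \cdot 10^{8}$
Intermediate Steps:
$V{\left(r,k \right)} = 123 - k r$ ($V{\left(r,k \right)} = 9 - \left(k r - 114\right) = 9 - \left(-114 + k r\right) = 123 - k r$)
$J{\left(E \right)} = \frac{2 E \left(44 + E^{4}\right)}{9}$ ($J{\left(E \right)} = \frac{\left(E + E\right) \left(E^{4} + 44\right)}{9} = \frac{2 E \left(44 + E^{4}\right)}{9}$)
$\left(J{\left(-75 \right)} + 23472\right) + V{\left(178,-111 \right)} = \left(\frac{2}{9} \left(-75\right) \left(44 + \left(-75\right)^{4}\right) + 23472\right) - \left(-123 - 19758\right) = \left(\frac{2}{9} \left(-75\right) \left(44 + 31640625\right) + 23472\right) + \left(123 + 19758\right) = \left(\frac{2}{9} \left(-75\right) 31640669 + 23472\right) + 19881 = \left(- \frac{1582033450}{3} + 23472\right) + 19881 = - \frac{1581963034}{3} + 19881 = - \frac{1581903391}{3}$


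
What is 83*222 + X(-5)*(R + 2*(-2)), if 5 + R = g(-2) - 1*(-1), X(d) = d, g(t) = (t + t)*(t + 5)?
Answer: 18526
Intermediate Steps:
g(t) = 2*t*(5 + t) (g(t) = (2*t)*(5 + t) = 2*t*(5 + t))
R = -16 (R = -5 + (2*(-2)*(5 - 2) - 1*(-1)) = -5 + (2*(-2)*3 + 1) = -5 + (-12 + 1) = -5 - 11 = -16)
83*222 + X(-5)*(R + 2*(-2)) = 83*222 - 5*(-16 + 2*(-2)) = 18426 - 5*(-16 - 4) = 18426 - 5*(-20) = 18426 + 100 = 18526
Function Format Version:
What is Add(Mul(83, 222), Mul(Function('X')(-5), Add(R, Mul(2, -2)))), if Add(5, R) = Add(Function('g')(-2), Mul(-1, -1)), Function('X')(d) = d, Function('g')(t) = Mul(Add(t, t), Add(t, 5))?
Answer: 18526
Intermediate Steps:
Function('g')(t) = Mul(2, t, Add(5, t)) (Function('g')(t) = Mul(Mul(2, t), Add(5, t)) = Mul(2, t, Add(5, t)))
R = -16 (R = Add(-5, Add(Mul(2, -2, Add(5, -2)), Mul(-1, -1))) = Add(-5, Add(Mul(2, -2, 3), 1)) = Add(-5, Add(-12, 1)) = Add(-5, -11) = -16)
Add(Mul(83, 222), Mul(Function('X')(-5), Add(R, Mul(2, -2)))) = Add(Mul(83, 222), Mul(-5, Add(-16, Mul(2, -2)))) = Add(18426, Mul(-5, Add(-16, -4))) = Add(18426, Mul(-5, -20)) = Add(18426, 100) = 18526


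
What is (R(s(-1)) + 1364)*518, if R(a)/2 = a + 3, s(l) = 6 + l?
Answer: 714840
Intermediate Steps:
R(a) = 6 + 2*a (R(a) = 2*(a + 3) = 2*(3 + a) = 6 + 2*a)
(R(s(-1)) + 1364)*518 = ((6 + 2*(6 - 1)) + 1364)*518 = ((6 + 2*5) + 1364)*518 = ((6 + 10) + 1364)*518 = (16 + 1364)*518 = 1380*518 = 714840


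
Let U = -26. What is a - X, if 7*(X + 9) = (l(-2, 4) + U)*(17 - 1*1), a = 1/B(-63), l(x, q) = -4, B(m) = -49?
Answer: 3800/49 ≈ 77.551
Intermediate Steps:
a = -1/49 (a = 1/(-49) = -1/49 ≈ -0.020408)
X = -543/7 (X = -9 + ((-4 - 26)*(17 - 1*1))/7 = -9 + (-30*(17 - 1))/7 = -9 + (-30*16)/7 = -9 + (⅐)*(-480) = -9 - 480/7 = -543/7 ≈ -77.571)
a - X = -1/49 - 1*(-543/7) = -1/49 + 543/7 = 3800/49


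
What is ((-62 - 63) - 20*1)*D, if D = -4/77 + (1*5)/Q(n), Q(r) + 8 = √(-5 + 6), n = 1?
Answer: 8555/77 ≈ 111.10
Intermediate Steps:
Q(r) = -7 (Q(r) = -8 + √(-5 + 6) = -8 + √1 = -8 + 1 = -7)
D = -59/77 (D = -4/77 + (1*5)/(-7) = -4*1/77 + 5*(-⅐) = -4/77 - 5/7 = -59/77 ≈ -0.76623)
((-62 - 63) - 20*1)*D = ((-62 - 63) - 20*1)*(-59/77) = (-125 - 20)*(-59/77) = -145*(-59/77) = 8555/77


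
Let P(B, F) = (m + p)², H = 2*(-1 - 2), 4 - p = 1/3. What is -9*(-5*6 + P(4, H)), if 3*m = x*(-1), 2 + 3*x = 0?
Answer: 1205/9 ≈ 133.89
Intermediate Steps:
x = -⅔ (x = -⅔ + (⅓)*0 = -⅔ + 0 = -⅔ ≈ -0.66667)
p = 11/3 (p = 4 - 1/3 = 4 - 1*⅓ = 4 - ⅓ = 11/3 ≈ 3.6667)
m = 2/9 (m = (-⅔*(-1))/3 = (⅓)*(⅔) = 2/9 ≈ 0.22222)
H = -6 (H = 2*(-3) = -6)
P(B, F) = 1225/81 (P(B, F) = (2/9 + 11/3)² = (35/9)² = 1225/81)
-9*(-5*6 + P(4, H)) = -9*(-5*6 + 1225/81) = -9*(-30 + 1225/81) = -9*(-1205/81) = 1205/9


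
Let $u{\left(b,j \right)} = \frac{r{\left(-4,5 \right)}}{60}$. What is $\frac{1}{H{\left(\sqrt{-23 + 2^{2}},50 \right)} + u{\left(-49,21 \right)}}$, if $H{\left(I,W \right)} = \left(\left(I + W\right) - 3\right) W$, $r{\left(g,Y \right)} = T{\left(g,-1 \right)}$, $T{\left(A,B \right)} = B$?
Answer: $\frac{445260}{1055353579} - \frac{180000 i \sqrt{19}}{20051718001} \approx 0.00042191 - 3.9129 \cdot 10^{-5} i$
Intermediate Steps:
$r{\left(g,Y \right)} = -1$
$u{\left(b,j \right)} = - \frac{1}{60}$
$H{\left(I,W \right)} = W \left(-3 + I + W\right)$ ($H{\left(I,W \right)} = \left(-3 + I + W\right) W = W \left(-3 + I + W\right)$)
$\frac{1}{H{\left(\sqrt{-23 + 2^{2}},50 \right)} + u{\left(-49,21 \right)}} = \frac{1}{50 \left(-3 + \sqrt{-23 + 2^{2}} + 50\right) - \frac{1}{60}} = \frac{1}{50 \left(-3 + \sqrt{-23 + 4} + 50\right) - \frac{1}{60}} = \frac{1}{50 \left(-3 + \sqrt{-19} + 50\right) - \frac{1}{60}} = \frac{1}{50 \left(-3 + i \sqrt{19} + 50\right) - \frac{1}{60}} = \frac{1}{50 \left(47 + i \sqrt{19}\right) - \frac{1}{60}} = \frac{1}{\left(2350 + 50 i \sqrt{19}\right) - \frac{1}{60}} = \frac{1}{\frac{140999}{60} + 50 i \sqrt{19}}$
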